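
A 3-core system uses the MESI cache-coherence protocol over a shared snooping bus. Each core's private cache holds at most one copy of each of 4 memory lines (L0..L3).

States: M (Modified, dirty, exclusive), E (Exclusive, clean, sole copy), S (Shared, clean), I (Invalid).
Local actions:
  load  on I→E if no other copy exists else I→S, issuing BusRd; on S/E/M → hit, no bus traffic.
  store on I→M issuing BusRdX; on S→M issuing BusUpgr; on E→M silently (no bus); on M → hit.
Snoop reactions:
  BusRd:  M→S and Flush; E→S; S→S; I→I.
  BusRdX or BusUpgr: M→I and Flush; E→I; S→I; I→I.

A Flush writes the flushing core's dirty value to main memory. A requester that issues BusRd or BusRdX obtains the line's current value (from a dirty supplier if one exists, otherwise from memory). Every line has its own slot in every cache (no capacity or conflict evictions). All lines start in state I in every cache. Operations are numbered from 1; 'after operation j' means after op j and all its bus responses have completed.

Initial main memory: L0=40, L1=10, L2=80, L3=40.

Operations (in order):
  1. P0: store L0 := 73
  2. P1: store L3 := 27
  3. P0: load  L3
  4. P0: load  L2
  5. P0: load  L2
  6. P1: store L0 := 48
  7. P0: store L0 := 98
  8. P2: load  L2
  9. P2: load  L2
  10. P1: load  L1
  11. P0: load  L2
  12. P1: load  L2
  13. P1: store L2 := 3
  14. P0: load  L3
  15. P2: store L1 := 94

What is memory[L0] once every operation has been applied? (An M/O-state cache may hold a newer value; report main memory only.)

[1] P0: store L0 := 73 | P0:M(73), P1:I, P2:I | bus: BusRdX
[2] P1: store L3 := 27 | P0:I, P1:M(27), P2:I | bus: BusRdX
[3] P0: load  L3 | P0:S(27), P1:S(27), P2:I | bus: BusRd,Flush
[4] P0: load  L2 | P0:E(80), P1:I, P2:I | bus: BusRd
[5] P0: load  L2 | P0:E(80), P1:I, P2:I | bus: none
[6] P1: store L0 := 48 | P0:I, P1:M(48), P2:I | bus: BusRdX,Flush
[7] P0: store L0 := 98 | P0:M(98), P1:I, P2:I | bus: BusRdX,Flush
[8] P2: load  L2 | P0:S(80), P1:I, P2:S(80) | bus: BusRd
[9] P2: load  L2 | P0:S(80), P1:I, P2:S(80) | bus: none
[10] P1: load  L1 | P0:I, P1:E(10), P2:I | bus: BusRd
[11] P0: load  L2 | P0:S(80), P1:I, P2:S(80) | bus: none
[12] P1: load  L2 | P0:S(80), P1:S(80), P2:S(80) | bus: BusRd
[13] P1: store L2 := 3 | P0:I, P1:M(3), P2:I | bus: BusUpgr
[14] P0: load  L3 | P0:S(27), P1:S(27), P2:I | bus: none
[15] P2: store L1 := 94 | P0:I, P1:I, P2:M(94) | bus: BusRdX

memory[L0] = 48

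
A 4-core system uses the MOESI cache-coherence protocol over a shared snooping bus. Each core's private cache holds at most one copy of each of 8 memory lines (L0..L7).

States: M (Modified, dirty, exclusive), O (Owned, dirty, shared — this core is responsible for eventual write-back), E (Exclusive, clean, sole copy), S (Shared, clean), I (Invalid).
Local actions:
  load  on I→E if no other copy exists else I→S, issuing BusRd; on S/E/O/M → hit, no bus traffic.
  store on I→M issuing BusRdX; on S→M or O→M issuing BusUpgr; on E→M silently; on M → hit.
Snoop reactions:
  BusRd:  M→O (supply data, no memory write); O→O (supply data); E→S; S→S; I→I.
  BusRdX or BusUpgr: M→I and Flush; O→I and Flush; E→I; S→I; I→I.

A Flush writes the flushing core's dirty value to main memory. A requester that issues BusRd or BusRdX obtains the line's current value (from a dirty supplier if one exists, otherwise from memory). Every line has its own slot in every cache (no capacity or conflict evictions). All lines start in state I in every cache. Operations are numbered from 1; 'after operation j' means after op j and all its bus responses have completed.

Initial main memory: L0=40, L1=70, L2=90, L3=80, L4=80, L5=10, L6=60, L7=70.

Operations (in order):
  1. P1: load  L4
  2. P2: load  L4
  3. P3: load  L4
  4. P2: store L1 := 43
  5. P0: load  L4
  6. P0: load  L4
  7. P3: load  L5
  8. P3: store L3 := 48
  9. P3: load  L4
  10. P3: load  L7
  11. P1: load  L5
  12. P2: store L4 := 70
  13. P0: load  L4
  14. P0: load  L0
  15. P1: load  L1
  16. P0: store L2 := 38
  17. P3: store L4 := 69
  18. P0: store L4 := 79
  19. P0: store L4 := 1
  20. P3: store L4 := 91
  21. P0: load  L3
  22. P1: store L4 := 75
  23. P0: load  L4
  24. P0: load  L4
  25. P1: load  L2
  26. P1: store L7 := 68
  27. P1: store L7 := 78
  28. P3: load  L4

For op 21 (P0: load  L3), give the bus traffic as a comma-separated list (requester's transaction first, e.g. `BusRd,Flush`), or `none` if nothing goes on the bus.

bus = BusRd

[1] P1: load  L4 | P0:I, P1:E(80), P2:I, P3:I | bus: BusRd
[2] P2: load  L4 | P0:I, P1:S(80), P2:S(80), P3:I | bus: BusRd
[3] P3: load  L4 | P0:I, P1:S(80), P2:S(80), P3:S(80) | bus: BusRd
[4] P2: store L1 := 43 | P0:I, P1:I, P2:M(43), P3:I | bus: BusRdX
[5] P0: load  L4 | P0:S(80), P1:S(80), P2:S(80), P3:S(80) | bus: BusRd
[6] P0: load  L4 | P0:S(80), P1:S(80), P2:S(80), P3:S(80) | bus: none
[7] P3: load  L5 | P0:I, P1:I, P2:I, P3:E(10) | bus: BusRd
[8] P3: store L3 := 48 | P0:I, P1:I, P2:I, P3:M(48) | bus: BusRdX
[9] P3: load  L4 | P0:S(80), P1:S(80), P2:S(80), P3:S(80) | bus: none
[10] P3: load  L7 | P0:I, P1:I, P2:I, P3:E(70) | bus: BusRd
[11] P1: load  L5 | P0:I, P1:S(10), P2:I, P3:S(10) | bus: BusRd
[12] P2: store L4 := 70 | P0:I, P1:I, P2:M(70), P3:I | bus: BusUpgr
[13] P0: load  L4 | P0:S(70), P1:I, P2:O(70), P3:I | bus: BusRd
[14] P0: load  L0 | P0:E(40), P1:I, P2:I, P3:I | bus: BusRd
[15] P1: load  L1 | P0:I, P1:S(43), P2:O(43), P3:I | bus: BusRd
[16] P0: store L2 := 38 | P0:M(38), P1:I, P2:I, P3:I | bus: BusRdX
[17] P3: store L4 := 69 | P0:I, P1:I, P2:I, P3:M(69) | bus: BusRdX,Flush
[18] P0: store L4 := 79 | P0:M(79), P1:I, P2:I, P3:I | bus: BusRdX,Flush
[19] P0: store L4 := 1 | P0:M(1), P1:I, P2:I, P3:I | bus: none
[20] P3: store L4 := 91 | P0:I, P1:I, P2:I, P3:M(91) | bus: BusRdX,Flush
[21] P0: load  L3 | P0:S(48), P1:I, P2:I, P3:O(48) | bus: BusRd
[22] P1: store L4 := 75 | P0:I, P1:M(75), P2:I, P3:I | bus: BusRdX,Flush
[23] P0: load  L4 | P0:S(75), P1:O(75), P2:I, P3:I | bus: BusRd
[24] P0: load  L4 | P0:S(75), P1:O(75), P2:I, P3:I | bus: none
[25] P1: load  L2 | P0:O(38), P1:S(38), P2:I, P3:I | bus: BusRd
[26] P1: store L7 := 68 | P0:I, P1:M(68), P2:I, P3:I | bus: BusRdX
[27] P1: store L7 := 78 | P0:I, P1:M(78), P2:I, P3:I | bus: none
[28] P3: load  L4 | P0:S(75), P1:O(75), P2:I, P3:S(75) | bus: BusRd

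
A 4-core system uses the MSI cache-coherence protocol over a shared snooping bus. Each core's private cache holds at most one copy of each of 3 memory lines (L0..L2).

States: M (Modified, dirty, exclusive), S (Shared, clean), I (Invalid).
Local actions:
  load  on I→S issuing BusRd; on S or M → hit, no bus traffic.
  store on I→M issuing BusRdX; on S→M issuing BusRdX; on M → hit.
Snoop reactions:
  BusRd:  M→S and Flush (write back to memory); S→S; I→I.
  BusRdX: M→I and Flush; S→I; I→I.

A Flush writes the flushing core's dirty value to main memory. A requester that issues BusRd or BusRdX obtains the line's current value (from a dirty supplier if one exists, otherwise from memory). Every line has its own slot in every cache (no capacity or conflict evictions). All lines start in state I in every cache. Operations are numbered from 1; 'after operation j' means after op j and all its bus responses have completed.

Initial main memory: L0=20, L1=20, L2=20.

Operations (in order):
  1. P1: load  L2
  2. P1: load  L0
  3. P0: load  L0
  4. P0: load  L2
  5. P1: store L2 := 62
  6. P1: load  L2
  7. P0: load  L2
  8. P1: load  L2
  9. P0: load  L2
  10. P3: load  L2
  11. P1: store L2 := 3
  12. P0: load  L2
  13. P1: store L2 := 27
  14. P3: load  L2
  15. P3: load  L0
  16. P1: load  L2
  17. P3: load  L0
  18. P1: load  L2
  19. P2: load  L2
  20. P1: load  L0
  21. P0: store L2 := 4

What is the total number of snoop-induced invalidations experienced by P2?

invalidations = 1

1. P1: load  L2  bus=[BusRd]  L2: P0=I P1=S P2=I P3=I  mem[L2]=20
2. P1: load  L0  bus=[BusRd]  L0: P0=I P1=S P2=I P3=I  mem[L0]=20
3. P0: load  L0  bus=[BusRd]  L0: P0=S P1=S P2=I P3=I  mem[L0]=20
4. P0: load  L2  bus=[BusRd]  L2: P0=S P1=S P2=I P3=I  mem[L2]=20
5. P1: store L2 := 62  bus=[BusRdX]  L2: P0=I P1=M P2=I P3=I  mem[L2]=20
6. P1: load  L2  bus=[-]  L2: P0=I P1=M P2=I P3=I  mem[L2]=20
7. P0: load  L2  bus=[BusRd,Flush]  L2: P0=S P1=S P2=I P3=I  mem[L2]=62
8. P1: load  L2  bus=[-]  L2: P0=S P1=S P2=I P3=I  mem[L2]=62
9. P0: load  L2  bus=[-]  L2: P0=S P1=S P2=I P3=I  mem[L2]=62
10. P3: load  L2  bus=[BusRd]  L2: P0=S P1=S P2=I P3=S  mem[L2]=62
11. P1: store L2 := 3  bus=[BusRdX]  L2: P0=I P1=M P2=I P3=I  mem[L2]=62
12. P0: load  L2  bus=[BusRd,Flush]  L2: P0=S P1=S P2=I P3=I  mem[L2]=3
13. P1: store L2 := 27  bus=[BusRdX]  L2: P0=I P1=M P2=I P3=I  mem[L2]=3
14. P3: load  L2  bus=[BusRd,Flush]  L2: P0=I P1=S P2=I P3=S  mem[L2]=27
15. P3: load  L0  bus=[BusRd]  L0: P0=S P1=S P2=I P3=S  mem[L0]=20
16. P1: load  L2  bus=[-]  L2: P0=I P1=S P2=I P3=S  mem[L2]=27
17. P3: load  L0  bus=[-]  L0: P0=S P1=S P2=I P3=S  mem[L0]=20
18. P1: load  L2  bus=[-]  L2: P0=I P1=S P2=I P3=S  mem[L2]=27
19. P2: load  L2  bus=[BusRd]  L2: P0=I P1=S P2=S P3=S  mem[L2]=27
20. P1: load  L0  bus=[-]  L0: P0=S P1=S P2=I P3=S  mem[L0]=20
21. P0: store L2 := 4  bus=[BusRdX]  L2: P0=M P1=I P2=I P3=I  mem[L2]=27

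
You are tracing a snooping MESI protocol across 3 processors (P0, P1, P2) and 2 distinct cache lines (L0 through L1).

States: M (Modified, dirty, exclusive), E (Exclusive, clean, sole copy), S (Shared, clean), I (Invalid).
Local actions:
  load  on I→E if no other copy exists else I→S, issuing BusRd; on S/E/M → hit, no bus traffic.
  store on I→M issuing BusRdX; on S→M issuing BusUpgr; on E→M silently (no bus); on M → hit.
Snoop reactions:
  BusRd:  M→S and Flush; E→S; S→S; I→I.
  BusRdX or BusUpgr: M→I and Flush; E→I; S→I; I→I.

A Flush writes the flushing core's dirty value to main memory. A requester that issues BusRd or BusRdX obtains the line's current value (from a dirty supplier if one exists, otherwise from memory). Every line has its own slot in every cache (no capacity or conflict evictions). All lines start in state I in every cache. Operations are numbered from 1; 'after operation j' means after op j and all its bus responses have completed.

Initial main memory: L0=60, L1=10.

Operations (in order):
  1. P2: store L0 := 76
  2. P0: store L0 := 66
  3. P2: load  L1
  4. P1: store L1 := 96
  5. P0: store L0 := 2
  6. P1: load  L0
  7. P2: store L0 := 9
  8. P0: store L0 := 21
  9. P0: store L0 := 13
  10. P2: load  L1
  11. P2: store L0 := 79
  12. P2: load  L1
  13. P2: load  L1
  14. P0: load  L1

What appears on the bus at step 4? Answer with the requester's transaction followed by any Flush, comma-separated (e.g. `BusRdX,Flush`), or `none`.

bus = BusRdX

[1] P2: store L0 := 76 | P0:I, P1:I, P2:M(76) | bus: BusRdX
[2] P0: store L0 := 66 | P0:M(66), P1:I, P2:I | bus: BusRdX,Flush
[3] P2: load  L1 | P0:I, P1:I, P2:E(10) | bus: BusRd
[4] P1: store L1 := 96 | P0:I, P1:M(96), P2:I | bus: BusRdX
[5] P0: store L0 := 2 | P0:M(2), P1:I, P2:I | bus: none
[6] P1: load  L0 | P0:S(2), P1:S(2), P2:I | bus: BusRd,Flush
[7] P2: store L0 := 9 | P0:I, P1:I, P2:M(9) | bus: BusRdX
[8] P0: store L0 := 21 | P0:M(21), P1:I, P2:I | bus: BusRdX,Flush
[9] P0: store L0 := 13 | P0:M(13), P1:I, P2:I | bus: none
[10] P2: load  L1 | P0:I, P1:S(96), P2:S(96) | bus: BusRd,Flush
[11] P2: store L0 := 79 | P0:I, P1:I, P2:M(79) | bus: BusRdX,Flush
[12] P2: load  L1 | P0:I, P1:S(96), P2:S(96) | bus: none
[13] P2: load  L1 | P0:I, P1:S(96), P2:S(96) | bus: none
[14] P0: load  L1 | P0:S(96), P1:S(96), P2:S(96) | bus: BusRd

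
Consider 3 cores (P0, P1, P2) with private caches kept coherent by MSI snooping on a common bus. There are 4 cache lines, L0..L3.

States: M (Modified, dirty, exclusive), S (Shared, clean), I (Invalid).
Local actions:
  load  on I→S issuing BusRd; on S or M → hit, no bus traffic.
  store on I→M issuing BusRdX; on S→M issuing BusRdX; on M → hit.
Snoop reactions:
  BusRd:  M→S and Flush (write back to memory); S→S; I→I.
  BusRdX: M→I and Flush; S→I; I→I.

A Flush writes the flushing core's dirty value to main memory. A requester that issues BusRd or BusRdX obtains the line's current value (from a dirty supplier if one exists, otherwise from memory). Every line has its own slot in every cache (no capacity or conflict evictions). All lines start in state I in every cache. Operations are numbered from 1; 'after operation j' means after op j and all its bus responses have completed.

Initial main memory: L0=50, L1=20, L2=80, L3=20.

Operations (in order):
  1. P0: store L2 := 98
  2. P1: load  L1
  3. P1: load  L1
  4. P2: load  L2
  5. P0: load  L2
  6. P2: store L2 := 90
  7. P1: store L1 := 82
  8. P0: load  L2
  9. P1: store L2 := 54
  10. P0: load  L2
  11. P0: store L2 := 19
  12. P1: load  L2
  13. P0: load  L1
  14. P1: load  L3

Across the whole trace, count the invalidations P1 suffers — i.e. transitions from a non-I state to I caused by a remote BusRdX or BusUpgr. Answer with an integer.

invalidations = 1

step 1: P0: store L2 := 98  ⟶  MII  (L2)  txn=BusRdX  M[L2]=80
step 2: P1: load  L1  ⟶  ISI  (L1)  txn=BusRd  M[L1]=20
step 3: P1: load  L1  ⟶  ISI  (L1)  txn=∅  M[L1]=20
step 4: P2: load  L2  ⟶  SIS  (L2)  txn=BusRd+Flush  M[L2]=98
step 5: P0: load  L2  ⟶  SIS  (L2)  txn=∅  M[L2]=98
step 6: P2: store L2 := 90  ⟶  IIM  (L2)  txn=BusRdX  M[L2]=98
step 7: P1: store L1 := 82  ⟶  IMI  (L1)  txn=BusRdX  M[L1]=20
step 8: P0: load  L2  ⟶  SIS  (L2)  txn=BusRd+Flush  M[L2]=90
step 9: P1: store L2 := 54  ⟶  IMI  (L2)  txn=BusRdX  M[L2]=90
step 10: P0: load  L2  ⟶  SSI  (L2)  txn=BusRd+Flush  M[L2]=54
step 11: P0: store L2 := 19  ⟶  MII  (L2)  txn=BusRdX  M[L2]=54
step 12: P1: load  L2  ⟶  SSI  (L2)  txn=BusRd+Flush  M[L2]=19
step 13: P0: load  L1  ⟶  SSI  (L1)  txn=BusRd+Flush  M[L1]=82
step 14: P1: load  L3  ⟶  ISI  (L3)  txn=BusRd  M[L3]=20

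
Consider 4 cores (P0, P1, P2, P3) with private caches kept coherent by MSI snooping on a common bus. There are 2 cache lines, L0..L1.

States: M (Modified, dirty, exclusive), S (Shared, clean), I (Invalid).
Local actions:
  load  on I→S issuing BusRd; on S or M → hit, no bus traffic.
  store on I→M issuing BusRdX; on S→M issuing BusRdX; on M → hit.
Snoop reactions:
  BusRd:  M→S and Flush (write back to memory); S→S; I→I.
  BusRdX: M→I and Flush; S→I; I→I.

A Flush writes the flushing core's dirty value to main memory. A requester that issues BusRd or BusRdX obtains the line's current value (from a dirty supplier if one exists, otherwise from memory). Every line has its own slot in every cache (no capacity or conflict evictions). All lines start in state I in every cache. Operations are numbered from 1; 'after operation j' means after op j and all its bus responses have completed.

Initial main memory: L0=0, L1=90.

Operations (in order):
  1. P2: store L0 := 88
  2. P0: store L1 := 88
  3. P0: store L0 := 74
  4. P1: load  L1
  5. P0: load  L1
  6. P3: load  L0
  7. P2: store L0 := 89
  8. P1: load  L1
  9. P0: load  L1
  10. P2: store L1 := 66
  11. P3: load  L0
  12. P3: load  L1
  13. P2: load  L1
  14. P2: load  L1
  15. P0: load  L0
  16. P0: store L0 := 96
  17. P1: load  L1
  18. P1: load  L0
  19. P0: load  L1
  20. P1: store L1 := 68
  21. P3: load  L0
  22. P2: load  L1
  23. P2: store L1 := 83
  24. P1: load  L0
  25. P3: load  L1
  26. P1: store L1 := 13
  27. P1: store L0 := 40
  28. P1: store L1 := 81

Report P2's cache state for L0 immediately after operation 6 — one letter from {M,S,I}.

state = I

[1] P2: store L0 := 88 | P0:I, P1:I, P2:M(88), P3:I | bus: BusRdX
[2] P0: store L1 := 88 | P0:M(88), P1:I, P2:I, P3:I | bus: BusRdX
[3] P0: store L0 := 74 | P0:M(74), P1:I, P2:I, P3:I | bus: BusRdX,Flush
[4] P1: load  L1 | P0:S(88), P1:S(88), P2:I, P3:I | bus: BusRd,Flush
[5] P0: load  L1 | P0:S(88), P1:S(88), P2:I, P3:I | bus: none
[6] P3: load  L0 | P0:S(74), P1:I, P2:I, P3:S(74) | bus: BusRd,Flush
[7] P2: store L0 := 89 | P0:I, P1:I, P2:M(89), P3:I | bus: BusRdX
[8] P1: load  L1 | P0:S(88), P1:S(88), P2:I, P3:I | bus: none
[9] P0: load  L1 | P0:S(88), P1:S(88), P2:I, P3:I | bus: none
[10] P2: store L1 := 66 | P0:I, P1:I, P2:M(66), P3:I | bus: BusRdX
[11] P3: load  L0 | P0:I, P1:I, P2:S(89), P3:S(89) | bus: BusRd,Flush
[12] P3: load  L1 | P0:I, P1:I, P2:S(66), P3:S(66) | bus: BusRd,Flush
[13] P2: load  L1 | P0:I, P1:I, P2:S(66), P3:S(66) | bus: none
[14] P2: load  L1 | P0:I, P1:I, P2:S(66), P3:S(66) | bus: none
[15] P0: load  L0 | P0:S(89), P1:I, P2:S(89), P3:S(89) | bus: BusRd
[16] P0: store L0 := 96 | P0:M(96), P1:I, P2:I, P3:I | bus: BusRdX
[17] P1: load  L1 | P0:I, P1:S(66), P2:S(66), P3:S(66) | bus: BusRd
[18] P1: load  L0 | P0:S(96), P1:S(96), P2:I, P3:I | bus: BusRd,Flush
[19] P0: load  L1 | P0:S(66), P1:S(66), P2:S(66), P3:S(66) | bus: BusRd
[20] P1: store L1 := 68 | P0:I, P1:M(68), P2:I, P3:I | bus: BusRdX
[21] P3: load  L0 | P0:S(96), P1:S(96), P2:I, P3:S(96) | bus: BusRd
[22] P2: load  L1 | P0:I, P1:S(68), P2:S(68), P3:I | bus: BusRd,Flush
[23] P2: store L1 := 83 | P0:I, P1:I, P2:M(83), P3:I | bus: BusRdX
[24] P1: load  L0 | P0:S(96), P1:S(96), P2:I, P3:S(96) | bus: none
[25] P3: load  L1 | P0:I, P1:I, P2:S(83), P3:S(83) | bus: BusRd,Flush
[26] P1: store L1 := 13 | P0:I, P1:M(13), P2:I, P3:I | bus: BusRdX
[27] P1: store L0 := 40 | P0:I, P1:M(40), P2:I, P3:I | bus: BusRdX
[28] P1: store L1 := 81 | P0:I, P1:M(81), P2:I, P3:I | bus: none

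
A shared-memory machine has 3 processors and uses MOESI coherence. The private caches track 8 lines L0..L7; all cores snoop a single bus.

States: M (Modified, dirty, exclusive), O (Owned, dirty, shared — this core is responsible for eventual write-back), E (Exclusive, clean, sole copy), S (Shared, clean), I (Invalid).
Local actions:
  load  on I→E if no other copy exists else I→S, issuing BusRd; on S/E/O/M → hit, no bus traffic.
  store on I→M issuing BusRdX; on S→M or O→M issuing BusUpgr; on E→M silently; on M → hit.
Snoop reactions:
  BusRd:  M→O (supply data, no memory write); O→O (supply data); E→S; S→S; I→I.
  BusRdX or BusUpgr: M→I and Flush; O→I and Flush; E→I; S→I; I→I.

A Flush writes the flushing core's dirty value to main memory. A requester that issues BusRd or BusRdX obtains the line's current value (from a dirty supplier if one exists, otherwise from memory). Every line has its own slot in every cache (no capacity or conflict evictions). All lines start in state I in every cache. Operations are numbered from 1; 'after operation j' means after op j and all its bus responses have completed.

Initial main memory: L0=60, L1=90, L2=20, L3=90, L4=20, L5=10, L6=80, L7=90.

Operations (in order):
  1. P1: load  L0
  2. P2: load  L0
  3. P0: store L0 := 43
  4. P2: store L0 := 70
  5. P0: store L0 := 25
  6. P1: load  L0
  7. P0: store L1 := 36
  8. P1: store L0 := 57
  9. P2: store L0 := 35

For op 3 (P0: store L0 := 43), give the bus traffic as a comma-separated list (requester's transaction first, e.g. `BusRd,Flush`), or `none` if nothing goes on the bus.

bus = BusRdX

  op1 P1: load  L0 → I/E/I on L0; bus BusRd; mem=60
  op2 P2: load  L0 → I/S/S on L0; bus BusRd; mem=60
  op3 P0: store L0 := 43 → M/I/I on L0; bus BusRdX; mem=60
  op4 P2: store L0 := 70 → I/I/M on L0; bus BusRdX Flush; mem=43
  op5 P0: store L0 := 25 → M/I/I on L0; bus BusRdX Flush; mem=70
  op6 P1: load  L0 → O/S/I on L0; bus BusRd; mem=70
  op7 P0: store L1 := 36 → M/I/I on L1; bus BusRdX; mem=90
  op8 P1: store L0 := 57 → I/M/I on L0; bus BusUpgr Flush; mem=25
  op9 P2: store L0 := 35 → I/I/M on L0; bus BusRdX Flush; mem=57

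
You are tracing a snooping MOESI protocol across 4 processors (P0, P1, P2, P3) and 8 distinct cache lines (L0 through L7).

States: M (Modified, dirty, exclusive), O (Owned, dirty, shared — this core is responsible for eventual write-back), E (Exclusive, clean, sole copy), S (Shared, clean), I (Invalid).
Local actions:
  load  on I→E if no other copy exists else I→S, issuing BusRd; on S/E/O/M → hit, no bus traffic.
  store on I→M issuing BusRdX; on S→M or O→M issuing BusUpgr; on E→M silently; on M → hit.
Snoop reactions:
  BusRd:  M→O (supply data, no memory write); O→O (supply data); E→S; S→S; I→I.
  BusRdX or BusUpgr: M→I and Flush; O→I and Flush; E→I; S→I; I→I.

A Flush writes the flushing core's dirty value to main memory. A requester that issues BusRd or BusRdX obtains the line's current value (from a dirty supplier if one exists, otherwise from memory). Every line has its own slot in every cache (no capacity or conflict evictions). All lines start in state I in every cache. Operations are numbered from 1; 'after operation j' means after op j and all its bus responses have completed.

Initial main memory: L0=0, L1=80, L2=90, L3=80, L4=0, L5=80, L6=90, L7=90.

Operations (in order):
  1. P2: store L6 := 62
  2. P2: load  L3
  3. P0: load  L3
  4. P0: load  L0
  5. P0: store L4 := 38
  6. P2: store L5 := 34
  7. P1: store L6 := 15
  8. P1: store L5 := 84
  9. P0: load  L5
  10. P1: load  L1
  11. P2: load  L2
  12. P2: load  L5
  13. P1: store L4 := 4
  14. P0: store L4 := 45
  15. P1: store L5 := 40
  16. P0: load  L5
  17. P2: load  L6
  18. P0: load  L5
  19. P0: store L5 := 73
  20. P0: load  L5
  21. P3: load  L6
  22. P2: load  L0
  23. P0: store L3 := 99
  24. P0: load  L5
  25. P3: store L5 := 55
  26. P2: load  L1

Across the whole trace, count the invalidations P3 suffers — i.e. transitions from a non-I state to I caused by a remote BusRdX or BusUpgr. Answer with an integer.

1. P2: store L6 := 62  bus=[BusRdX]  L6: P0=I P1=I P2=M P3=I  mem[L6]=90
2. P2: load  L3  bus=[BusRd]  L3: P0=I P1=I P2=E P3=I  mem[L3]=80
3. P0: load  L3  bus=[BusRd]  L3: P0=S P1=I P2=S P3=I  mem[L3]=80
4. P0: load  L0  bus=[BusRd]  L0: P0=E P1=I P2=I P3=I  mem[L0]=0
5. P0: store L4 := 38  bus=[BusRdX]  L4: P0=M P1=I P2=I P3=I  mem[L4]=0
6. P2: store L5 := 34  bus=[BusRdX]  L5: P0=I P1=I P2=M P3=I  mem[L5]=80
7. P1: store L6 := 15  bus=[BusRdX,Flush]  L6: P0=I P1=M P2=I P3=I  mem[L6]=62
8. P1: store L5 := 84  bus=[BusRdX,Flush]  L5: P0=I P1=M P2=I P3=I  mem[L5]=34
9. P0: load  L5  bus=[BusRd]  L5: P0=S P1=O P2=I P3=I  mem[L5]=34
10. P1: load  L1  bus=[BusRd]  L1: P0=I P1=E P2=I P3=I  mem[L1]=80
11. P2: load  L2  bus=[BusRd]  L2: P0=I P1=I P2=E P3=I  mem[L2]=90
12. P2: load  L5  bus=[BusRd]  L5: P0=S P1=O P2=S P3=I  mem[L5]=34
13. P1: store L4 := 4  bus=[BusRdX,Flush]  L4: P0=I P1=M P2=I P3=I  mem[L4]=38
14. P0: store L4 := 45  bus=[BusRdX,Flush]  L4: P0=M P1=I P2=I P3=I  mem[L4]=4
15. P1: store L5 := 40  bus=[BusUpgr]  L5: P0=I P1=M P2=I P3=I  mem[L5]=34
16. P0: load  L5  bus=[BusRd]  L5: P0=S P1=O P2=I P3=I  mem[L5]=34
17. P2: load  L6  bus=[BusRd]  L6: P0=I P1=O P2=S P3=I  mem[L6]=62
18. P0: load  L5  bus=[-]  L5: P0=S P1=O P2=I P3=I  mem[L5]=34
19. P0: store L5 := 73  bus=[BusUpgr,Flush]  L5: P0=M P1=I P2=I P3=I  mem[L5]=40
20. P0: load  L5  bus=[-]  L5: P0=M P1=I P2=I P3=I  mem[L5]=40
21. P3: load  L6  bus=[BusRd]  L6: P0=I P1=O P2=S P3=S  mem[L6]=62
22. P2: load  L0  bus=[BusRd]  L0: P0=S P1=I P2=S P3=I  mem[L0]=0
23. P0: store L3 := 99  bus=[BusUpgr]  L3: P0=M P1=I P2=I P3=I  mem[L3]=80
24. P0: load  L5  bus=[-]  L5: P0=M P1=I P2=I P3=I  mem[L5]=40
25. P3: store L5 := 55  bus=[BusRdX,Flush]  L5: P0=I P1=I P2=I P3=M  mem[L5]=73
26. P2: load  L1  bus=[BusRd]  L1: P0=I P1=S P2=S P3=I  mem[L1]=80

invalidations = 0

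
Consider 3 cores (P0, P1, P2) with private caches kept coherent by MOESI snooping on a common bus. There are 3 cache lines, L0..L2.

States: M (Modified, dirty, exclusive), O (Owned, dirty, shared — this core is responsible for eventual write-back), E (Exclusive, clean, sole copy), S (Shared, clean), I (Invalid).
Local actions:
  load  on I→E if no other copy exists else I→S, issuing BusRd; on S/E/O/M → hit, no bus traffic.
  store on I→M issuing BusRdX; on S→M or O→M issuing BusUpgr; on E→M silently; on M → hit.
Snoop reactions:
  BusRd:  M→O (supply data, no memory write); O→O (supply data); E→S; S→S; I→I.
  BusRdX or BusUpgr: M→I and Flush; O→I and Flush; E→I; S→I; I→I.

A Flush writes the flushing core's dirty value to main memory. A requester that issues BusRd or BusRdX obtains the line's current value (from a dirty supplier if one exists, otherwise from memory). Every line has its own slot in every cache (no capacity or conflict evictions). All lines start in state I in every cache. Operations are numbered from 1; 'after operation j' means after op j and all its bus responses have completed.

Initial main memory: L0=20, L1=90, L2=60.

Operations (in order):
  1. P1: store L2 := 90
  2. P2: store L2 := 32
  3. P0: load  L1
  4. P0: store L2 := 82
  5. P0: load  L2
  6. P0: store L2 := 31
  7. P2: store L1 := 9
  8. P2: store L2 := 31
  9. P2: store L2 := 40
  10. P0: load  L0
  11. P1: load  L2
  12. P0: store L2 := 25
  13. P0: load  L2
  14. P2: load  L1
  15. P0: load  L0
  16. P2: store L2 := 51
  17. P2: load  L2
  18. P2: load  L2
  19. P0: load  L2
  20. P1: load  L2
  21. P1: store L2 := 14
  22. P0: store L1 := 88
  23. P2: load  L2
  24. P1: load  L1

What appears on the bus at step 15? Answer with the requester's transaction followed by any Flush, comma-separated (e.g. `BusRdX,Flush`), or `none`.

[1] P1: store L2 := 90 | P0:I, P1:M(90), P2:I | bus: BusRdX
[2] P2: store L2 := 32 | P0:I, P1:I, P2:M(32) | bus: BusRdX,Flush
[3] P0: load  L1 | P0:E(90), P1:I, P2:I | bus: BusRd
[4] P0: store L2 := 82 | P0:M(82), P1:I, P2:I | bus: BusRdX,Flush
[5] P0: load  L2 | P0:M(82), P1:I, P2:I | bus: none
[6] P0: store L2 := 31 | P0:M(31), P1:I, P2:I | bus: none
[7] P2: store L1 := 9 | P0:I, P1:I, P2:M(9) | bus: BusRdX
[8] P2: store L2 := 31 | P0:I, P1:I, P2:M(31) | bus: BusRdX,Flush
[9] P2: store L2 := 40 | P0:I, P1:I, P2:M(40) | bus: none
[10] P0: load  L0 | P0:E(20), P1:I, P2:I | bus: BusRd
[11] P1: load  L2 | P0:I, P1:S(40), P2:O(40) | bus: BusRd
[12] P0: store L2 := 25 | P0:M(25), P1:I, P2:I | bus: BusRdX,Flush
[13] P0: load  L2 | P0:M(25), P1:I, P2:I | bus: none
[14] P2: load  L1 | P0:I, P1:I, P2:M(9) | bus: none
[15] P0: load  L0 | P0:E(20), P1:I, P2:I | bus: none
[16] P2: store L2 := 51 | P0:I, P1:I, P2:M(51) | bus: BusRdX,Flush
[17] P2: load  L2 | P0:I, P1:I, P2:M(51) | bus: none
[18] P2: load  L2 | P0:I, P1:I, P2:M(51) | bus: none
[19] P0: load  L2 | P0:S(51), P1:I, P2:O(51) | bus: BusRd
[20] P1: load  L2 | P0:S(51), P1:S(51), P2:O(51) | bus: BusRd
[21] P1: store L2 := 14 | P0:I, P1:M(14), P2:I | bus: BusUpgr,Flush
[22] P0: store L1 := 88 | P0:M(88), P1:I, P2:I | bus: BusRdX,Flush
[23] P2: load  L2 | P0:I, P1:O(14), P2:S(14) | bus: BusRd
[24] P1: load  L1 | P0:O(88), P1:S(88), P2:I | bus: BusRd

bus = none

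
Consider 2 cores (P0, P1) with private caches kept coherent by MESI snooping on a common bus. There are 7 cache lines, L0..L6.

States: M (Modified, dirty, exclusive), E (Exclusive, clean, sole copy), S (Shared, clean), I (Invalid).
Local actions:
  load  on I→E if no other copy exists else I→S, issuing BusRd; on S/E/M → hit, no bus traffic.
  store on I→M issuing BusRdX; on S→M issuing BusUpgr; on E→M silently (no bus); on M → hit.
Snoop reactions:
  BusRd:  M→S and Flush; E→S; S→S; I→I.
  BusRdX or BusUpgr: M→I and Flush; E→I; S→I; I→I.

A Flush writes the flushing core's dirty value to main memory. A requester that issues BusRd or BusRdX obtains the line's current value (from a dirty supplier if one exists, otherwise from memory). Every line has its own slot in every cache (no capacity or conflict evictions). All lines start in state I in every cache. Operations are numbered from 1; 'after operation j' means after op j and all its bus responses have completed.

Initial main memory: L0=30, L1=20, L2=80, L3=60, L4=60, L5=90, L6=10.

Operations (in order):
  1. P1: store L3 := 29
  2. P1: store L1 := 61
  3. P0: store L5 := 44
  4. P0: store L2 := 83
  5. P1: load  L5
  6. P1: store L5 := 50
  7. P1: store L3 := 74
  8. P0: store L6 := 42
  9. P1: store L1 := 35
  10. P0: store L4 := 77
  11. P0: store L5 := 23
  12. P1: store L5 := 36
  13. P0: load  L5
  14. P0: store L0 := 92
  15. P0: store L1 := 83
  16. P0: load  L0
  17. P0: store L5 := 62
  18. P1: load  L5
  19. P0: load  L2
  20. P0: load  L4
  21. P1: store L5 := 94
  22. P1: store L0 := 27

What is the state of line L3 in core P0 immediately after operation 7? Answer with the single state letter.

state = I

[1] P1: store L3 := 29 | P0:I, P1:M(29) | bus: BusRdX
[2] P1: store L1 := 61 | P0:I, P1:M(61) | bus: BusRdX
[3] P0: store L5 := 44 | P0:M(44), P1:I | bus: BusRdX
[4] P0: store L2 := 83 | P0:M(83), P1:I | bus: BusRdX
[5] P1: load  L5 | P0:S(44), P1:S(44) | bus: BusRd,Flush
[6] P1: store L5 := 50 | P0:I, P1:M(50) | bus: BusUpgr
[7] P1: store L3 := 74 | P0:I, P1:M(74) | bus: none
[8] P0: store L6 := 42 | P0:M(42), P1:I | bus: BusRdX
[9] P1: store L1 := 35 | P0:I, P1:M(35) | bus: none
[10] P0: store L4 := 77 | P0:M(77), P1:I | bus: BusRdX
[11] P0: store L5 := 23 | P0:M(23), P1:I | bus: BusRdX,Flush
[12] P1: store L5 := 36 | P0:I, P1:M(36) | bus: BusRdX,Flush
[13] P0: load  L5 | P0:S(36), P1:S(36) | bus: BusRd,Flush
[14] P0: store L0 := 92 | P0:M(92), P1:I | bus: BusRdX
[15] P0: store L1 := 83 | P0:M(83), P1:I | bus: BusRdX,Flush
[16] P0: load  L0 | P0:M(92), P1:I | bus: none
[17] P0: store L5 := 62 | P0:M(62), P1:I | bus: BusUpgr
[18] P1: load  L5 | P0:S(62), P1:S(62) | bus: BusRd,Flush
[19] P0: load  L2 | P0:M(83), P1:I | bus: none
[20] P0: load  L4 | P0:M(77), P1:I | bus: none
[21] P1: store L5 := 94 | P0:I, P1:M(94) | bus: BusUpgr
[22] P1: store L0 := 27 | P0:I, P1:M(27) | bus: BusRdX,Flush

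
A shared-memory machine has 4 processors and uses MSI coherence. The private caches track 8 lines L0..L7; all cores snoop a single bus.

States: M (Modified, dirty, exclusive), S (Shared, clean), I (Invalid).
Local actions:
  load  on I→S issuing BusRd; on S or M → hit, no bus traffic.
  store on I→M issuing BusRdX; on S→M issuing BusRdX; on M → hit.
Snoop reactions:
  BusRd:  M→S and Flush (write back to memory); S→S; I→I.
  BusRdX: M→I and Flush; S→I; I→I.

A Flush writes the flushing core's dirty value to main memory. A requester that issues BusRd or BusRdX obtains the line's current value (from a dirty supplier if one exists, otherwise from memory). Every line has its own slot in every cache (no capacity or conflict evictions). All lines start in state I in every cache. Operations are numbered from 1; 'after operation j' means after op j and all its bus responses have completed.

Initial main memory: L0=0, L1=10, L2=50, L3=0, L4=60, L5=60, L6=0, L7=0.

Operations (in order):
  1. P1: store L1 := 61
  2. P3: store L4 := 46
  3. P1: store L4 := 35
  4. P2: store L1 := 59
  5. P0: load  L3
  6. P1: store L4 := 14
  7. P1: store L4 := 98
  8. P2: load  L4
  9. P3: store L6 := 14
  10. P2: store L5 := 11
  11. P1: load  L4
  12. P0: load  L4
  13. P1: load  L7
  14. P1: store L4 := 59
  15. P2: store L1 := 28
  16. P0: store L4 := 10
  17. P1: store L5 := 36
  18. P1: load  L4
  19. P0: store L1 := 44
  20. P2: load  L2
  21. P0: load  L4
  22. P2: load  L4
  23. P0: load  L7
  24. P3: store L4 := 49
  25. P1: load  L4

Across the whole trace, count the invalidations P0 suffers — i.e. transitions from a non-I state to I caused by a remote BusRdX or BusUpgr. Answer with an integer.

1. P1: store L1 := 61  bus=[BusRdX]  L1: P0=I P1=M P2=I P3=I  mem[L1]=10
2. P3: store L4 := 46  bus=[BusRdX]  L4: P0=I P1=I P2=I P3=M  mem[L4]=60
3. P1: store L4 := 35  bus=[BusRdX,Flush]  L4: P0=I P1=M P2=I P3=I  mem[L4]=46
4. P2: store L1 := 59  bus=[BusRdX,Flush]  L1: P0=I P1=I P2=M P3=I  mem[L1]=61
5. P0: load  L3  bus=[BusRd]  L3: P0=S P1=I P2=I P3=I  mem[L3]=0
6. P1: store L4 := 14  bus=[-]  L4: P0=I P1=M P2=I P3=I  mem[L4]=46
7. P1: store L4 := 98  bus=[-]  L4: P0=I P1=M P2=I P3=I  mem[L4]=46
8. P2: load  L4  bus=[BusRd,Flush]  L4: P0=I P1=S P2=S P3=I  mem[L4]=98
9. P3: store L6 := 14  bus=[BusRdX]  L6: P0=I P1=I P2=I P3=M  mem[L6]=0
10. P2: store L5 := 11  bus=[BusRdX]  L5: P0=I P1=I P2=M P3=I  mem[L5]=60
11. P1: load  L4  bus=[-]  L4: P0=I P1=S P2=S P3=I  mem[L4]=98
12. P0: load  L4  bus=[BusRd]  L4: P0=S P1=S P2=S P3=I  mem[L4]=98
13. P1: load  L7  bus=[BusRd]  L7: P0=I P1=S P2=I P3=I  mem[L7]=0
14. P1: store L4 := 59  bus=[BusRdX]  L4: P0=I P1=M P2=I P3=I  mem[L4]=98
15. P2: store L1 := 28  bus=[-]  L1: P0=I P1=I P2=M P3=I  mem[L1]=61
16. P0: store L4 := 10  bus=[BusRdX,Flush]  L4: P0=M P1=I P2=I P3=I  mem[L4]=59
17. P1: store L5 := 36  bus=[BusRdX,Flush]  L5: P0=I P1=M P2=I P3=I  mem[L5]=11
18. P1: load  L4  bus=[BusRd,Flush]  L4: P0=S P1=S P2=I P3=I  mem[L4]=10
19. P0: store L1 := 44  bus=[BusRdX,Flush]  L1: P0=M P1=I P2=I P3=I  mem[L1]=28
20. P2: load  L2  bus=[BusRd]  L2: P0=I P1=I P2=S P3=I  mem[L2]=50
21. P0: load  L4  bus=[-]  L4: P0=S P1=S P2=I P3=I  mem[L4]=10
22. P2: load  L4  bus=[BusRd]  L4: P0=S P1=S P2=S P3=I  mem[L4]=10
23. P0: load  L7  bus=[BusRd]  L7: P0=S P1=S P2=I P3=I  mem[L7]=0
24. P3: store L4 := 49  bus=[BusRdX]  L4: P0=I P1=I P2=I P3=M  mem[L4]=10
25. P1: load  L4  bus=[BusRd,Flush]  L4: P0=I P1=S P2=I P3=S  mem[L4]=49

invalidations = 2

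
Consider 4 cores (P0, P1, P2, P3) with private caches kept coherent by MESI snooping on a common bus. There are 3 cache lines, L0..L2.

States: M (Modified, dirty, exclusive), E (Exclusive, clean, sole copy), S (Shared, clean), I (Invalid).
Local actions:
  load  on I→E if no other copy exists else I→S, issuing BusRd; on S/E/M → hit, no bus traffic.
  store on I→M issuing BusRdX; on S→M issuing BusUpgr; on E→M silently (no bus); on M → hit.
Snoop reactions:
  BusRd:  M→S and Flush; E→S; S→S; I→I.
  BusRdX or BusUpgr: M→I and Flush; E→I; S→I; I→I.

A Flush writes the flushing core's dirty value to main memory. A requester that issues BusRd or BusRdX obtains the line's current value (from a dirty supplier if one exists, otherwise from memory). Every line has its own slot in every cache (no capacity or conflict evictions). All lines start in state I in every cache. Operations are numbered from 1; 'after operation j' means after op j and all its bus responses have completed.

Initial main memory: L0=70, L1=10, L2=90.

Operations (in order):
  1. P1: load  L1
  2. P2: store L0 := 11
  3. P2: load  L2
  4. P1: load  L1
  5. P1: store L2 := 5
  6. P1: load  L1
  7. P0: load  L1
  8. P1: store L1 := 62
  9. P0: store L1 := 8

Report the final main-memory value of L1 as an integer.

memory[L1] = 62

1. P1: load  L1  bus=[BusRd]  L1: P0=I P1=E P2=I P3=I  mem[L1]=10
2. P2: store L0 := 11  bus=[BusRdX]  L0: P0=I P1=I P2=M P3=I  mem[L0]=70
3. P2: load  L2  bus=[BusRd]  L2: P0=I P1=I P2=E P3=I  mem[L2]=90
4. P1: load  L1  bus=[-]  L1: P0=I P1=E P2=I P3=I  mem[L1]=10
5. P1: store L2 := 5  bus=[BusRdX]  L2: P0=I P1=M P2=I P3=I  mem[L2]=90
6. P1: load  L1  bus=[-]  L1: P0=I P1=E P2=I P3=I  mem[L1]=10
7. P0: load  L1  bus=[BusRd]  L1: P0=S P1=S P2=I P3=I  mem[L1]=10
8. P1: store L1 := 62  bus=[BusUpgr]  L1: P0=I P1=M P2=I P3=I  mem[L1]=10
9. P0: store L1 := 8  bus=[BusRdX,Flush]  L1: P0=M P1=I P2=I P3=I  mem[L1]=62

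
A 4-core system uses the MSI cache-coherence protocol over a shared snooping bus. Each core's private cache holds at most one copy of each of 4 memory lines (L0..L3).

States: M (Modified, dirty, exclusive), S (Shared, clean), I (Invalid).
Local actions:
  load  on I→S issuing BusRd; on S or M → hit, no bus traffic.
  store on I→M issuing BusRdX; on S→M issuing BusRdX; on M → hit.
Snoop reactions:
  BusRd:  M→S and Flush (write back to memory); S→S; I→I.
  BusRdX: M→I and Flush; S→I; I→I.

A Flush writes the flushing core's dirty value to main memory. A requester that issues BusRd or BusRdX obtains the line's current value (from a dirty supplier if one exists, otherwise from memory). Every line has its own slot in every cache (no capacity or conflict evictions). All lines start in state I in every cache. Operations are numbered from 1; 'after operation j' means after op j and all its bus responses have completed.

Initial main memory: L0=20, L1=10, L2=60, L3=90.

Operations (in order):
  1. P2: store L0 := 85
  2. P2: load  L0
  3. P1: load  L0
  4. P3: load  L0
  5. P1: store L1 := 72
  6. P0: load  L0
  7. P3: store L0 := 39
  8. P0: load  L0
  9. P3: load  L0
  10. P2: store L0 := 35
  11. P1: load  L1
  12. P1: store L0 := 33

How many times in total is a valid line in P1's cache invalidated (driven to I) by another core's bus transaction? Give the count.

  op1 P2: store L0 := 85 → I/I/M/I on L0; bus BusRdX; mem=20
  op2 P2: load  L0 → I/I/M/I on L0; bus (none); mem=20
  op3 P1: load  L0 → I/S/S/I on L0; bus BusRd Flush; mem=85
  op4 P3: load  L0 → I/S/S/S on L0; bus BusRd; mem=85
  op5 P1: store L1 := 72 → I/M/I/I on L1; bus BusRdX; mem=10
  op6 P0: load  L0 → S/S/S/S on L0; bus BusRd; mem=85
  op7 P3: store L0 := 39 → I/I/I/M on L0; bus BusRdX; mem=85
  op8 P0: load  L0 → S/I/I/S on L0; bus BusRd Flush; mem=39
  op9 P3: load  L0 → S/I/I/S on L0; bus (none); mem=39
  op10 P2: store L0 := 35 → I/I/M/I on L0; bus BusRdX; mem=39
  op11 P1: load  L1 → I/M/I/I on L1; bus (none); mem=10
  op12 P1: store L0 := 33 → I/M/I/I on L0; bus BusRdX Flush; mem=35

invalidations = 1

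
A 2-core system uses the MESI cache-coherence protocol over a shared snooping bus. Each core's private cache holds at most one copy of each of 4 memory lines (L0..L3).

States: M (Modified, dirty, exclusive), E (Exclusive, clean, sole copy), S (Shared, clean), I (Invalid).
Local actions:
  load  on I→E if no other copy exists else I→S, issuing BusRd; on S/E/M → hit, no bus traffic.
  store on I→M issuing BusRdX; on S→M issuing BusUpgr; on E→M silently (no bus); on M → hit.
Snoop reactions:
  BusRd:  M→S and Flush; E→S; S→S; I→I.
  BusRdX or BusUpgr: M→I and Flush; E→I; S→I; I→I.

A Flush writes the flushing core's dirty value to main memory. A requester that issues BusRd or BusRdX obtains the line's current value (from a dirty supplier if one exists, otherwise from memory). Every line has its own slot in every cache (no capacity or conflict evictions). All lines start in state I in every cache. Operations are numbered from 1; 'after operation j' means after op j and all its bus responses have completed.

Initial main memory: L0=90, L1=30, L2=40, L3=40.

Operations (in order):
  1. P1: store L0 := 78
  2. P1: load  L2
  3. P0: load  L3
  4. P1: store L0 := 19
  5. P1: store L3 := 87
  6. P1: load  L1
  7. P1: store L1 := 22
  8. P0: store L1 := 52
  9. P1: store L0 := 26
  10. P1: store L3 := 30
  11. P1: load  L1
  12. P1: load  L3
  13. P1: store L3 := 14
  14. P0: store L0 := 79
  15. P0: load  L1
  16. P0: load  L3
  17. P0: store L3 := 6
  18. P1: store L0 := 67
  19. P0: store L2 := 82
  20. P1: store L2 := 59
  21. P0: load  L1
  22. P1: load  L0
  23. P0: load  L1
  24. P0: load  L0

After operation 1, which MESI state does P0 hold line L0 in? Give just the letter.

  op1 P1: store L0 := 78 → I/M on L0; bus BusRdX; mem=90
  op2 P1: load  L2 → I/E on L2; bus BusRd; mem=40
  op3 P0: load  L3 → E/I on L3; bus BusRd; mem=40
  op4 P1: store L0 := 19 → I/M on L0; bus (none); mem=90
  op5 P1: store L3 := 87 → I/M on L3; bus BusRdX; mem=40
  op6 P1: load  L1 → I/E on L1; bus BusRd; mem=30
  op7 P1: store L1 := 22 → I/M on L1; bus (none); mem=30
  op8 P0: store L1 := 52 → M/I on L1; bus BusRdX Flush; mem=22
  op9 P1: store L0 := 26 → I/M on L0; bus (none); mem=90
  op10 P1: store L3 := 30 → I/M on L3; bus (none); mem=40
  op11 P1: load  L1 → S/S on L1; bus BusRd Flush; mem=52
  op12 P1: load  L3 → I/M on L3; bus (none); mem=40
  op13 P1: store L3 := 14 → I/M on L3; bus (none); mem=40
  op14 P0: store L0 := 79 → M/I on L0; bus BusRdX Flush; mem=26
  op15 P0: load  L1 → S/S on L1; bus (none); mem=52
  op16 P0: load  L3 → S/S on L3; bus BusRd Flush; mem=14
  op17 P0: store L3 := 6 → M/I on L3; bus BusUpgr; mem=14
  op18 P1: store L0 := 67 → I/M on L0; bus BusRdX Flush; mem=79
  op19 P0: store L2 := 82 → M/I on L2; bus BusRdX; mem=40
  op20 P1: store L2 := 59 → I/M on L2; bus BusRdX Flush; mem=82
  op21 P0: load  L1 → S/S on L1; bus (none); mem=52
  op22 P1: load  L0 → I/M on L0; bus (none); mem=79
  op23 P0: load  L1 → S/S on L1; bus (none); mem=52
  op24 P0: load  L0 → S/S on L0; bus BusRd Flush; mem=67

state = I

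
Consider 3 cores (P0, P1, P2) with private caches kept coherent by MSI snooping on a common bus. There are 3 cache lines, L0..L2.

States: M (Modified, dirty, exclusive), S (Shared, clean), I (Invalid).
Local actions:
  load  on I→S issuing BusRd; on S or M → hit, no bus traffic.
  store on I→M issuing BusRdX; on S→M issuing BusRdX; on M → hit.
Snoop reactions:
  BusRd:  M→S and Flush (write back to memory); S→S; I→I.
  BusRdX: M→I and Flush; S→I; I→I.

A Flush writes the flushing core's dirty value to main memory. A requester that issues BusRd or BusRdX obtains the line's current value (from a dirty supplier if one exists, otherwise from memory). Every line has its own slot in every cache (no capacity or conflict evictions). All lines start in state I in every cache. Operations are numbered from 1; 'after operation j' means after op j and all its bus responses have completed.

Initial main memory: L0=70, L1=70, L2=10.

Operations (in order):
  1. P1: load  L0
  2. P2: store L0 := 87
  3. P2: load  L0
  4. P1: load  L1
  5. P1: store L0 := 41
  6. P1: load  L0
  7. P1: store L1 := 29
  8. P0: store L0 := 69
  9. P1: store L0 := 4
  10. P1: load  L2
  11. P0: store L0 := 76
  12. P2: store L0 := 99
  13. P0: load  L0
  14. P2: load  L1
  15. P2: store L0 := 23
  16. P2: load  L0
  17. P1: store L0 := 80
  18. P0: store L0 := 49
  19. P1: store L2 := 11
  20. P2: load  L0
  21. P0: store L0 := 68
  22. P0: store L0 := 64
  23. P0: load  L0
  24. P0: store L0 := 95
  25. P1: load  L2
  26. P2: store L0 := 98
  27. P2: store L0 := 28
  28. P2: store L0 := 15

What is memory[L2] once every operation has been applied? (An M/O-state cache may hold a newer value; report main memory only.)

memory[L2] = 10

step 1: P1: load  L0  ⟶  ISI  (L0)  txn=BusRd  M[L0]=70
step 2: P2: store L0 := 87  ⟶  IIM  (L0)  txn=BusRdX  M[L0]=70
step 3: P2: load  L0  ⟶  IIM  (L0)  txn=∅  M[L0]=70
step 4: P1: load  L1  ⟶  ISI  (L1)  txn=BusRd  M[L1]=70
step 5: P1: store L0 := 41  ⟶  IMI  (L0)  txn=BusRdX+Flush  M[L0]=87
step 6: P1: load  L0  ⟶  IMI  (L0)  txn=∅  M[L0]=87
step 7: P1: store L1 := 29  ⟶  IMI  (L1)  txn=BusRdX  M[L1]=70
step 8: P0: store L0 := 69  ⟶  MII  (L0)  txn=BusRdX+Flush  M[L0]=41
step 9: P1: store L0 := 4  ⟶  IMI  (L0)  txn=BusRdX+Flush  M[L0]=69
step 10: P1: load  L2  ⟶  ISI  (L2)  txn=BusRd  M[L2]=10
step 11: P0: store L0 := 76  ⟶  MII  (L0)  txn=BusRdX+Flush  M[L0]=4
step 12: P2: store L0 := 99  ⟶  IIM  (L0)  txn=BusRdX+Flush  M[L0]=76
step 13: P0: load  L0  ⟶  SIS  (L0)  txn=BusRd+Flush  M[L0]=99
step 14: P2: load  L1  ⟶  ISS  (L1)  txn=BusRd+Flush  M[L1]=29
step 15: P2: store L0 := 23  ⟶  IIM  (L0)  txn=BusRdX  M[L0]=99
step 16: P2: load  L0  ⟶  IIM  (L0)  txn=∅  M[L0]=99
step 17: P1: store L0 := 80  ⟶  IMI  (L0)  txn=BusRdX+Flush  M[L0]=23
step 18: P0: store L0 := 49  ⟶  MII  (L0)  txn=BusRdX+Flush  M[L0]=80
step 19: P1: store L2 := 11  ⟶  IMI  (L2)  txn=BusRdX  M[L2]=10
step 20: P2: load  L0  ⟶  SIS  (L0)  txn=BusRd+Flush  M[L0]=49
step 21: P0: store L0 := 68  ⟶  MII  (L0)  txn=BusRdX  M[L0]=49
step 22: P0: store L0 := 64  ⟶  MII  (L0)  txn=∅  M[L0]=49
step 23: P0: load  L0  ⟶  MII  (L0)  txn=∅  M[L0]=49
step 24: P0: store L0 := 95  ⟶  MII  (L0)  txn=∅  M[L0]=49
step 25: P1: load  L2  ⟶  IMI  (L2)  txn=∅  M[L2]=10
step 26: P2: store L0 := 98  ⟶  IIM  (L0)  txn=BusRdX+Flush  M[L0]=95
step 27: P2: store L0 := 28  ⟶  IIM  (L0)  txn=∅  M[L0]=95
step 28: P2: store L0 := 15  ⟶  IIM  (L0)  txn=∅  M[L0]=95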